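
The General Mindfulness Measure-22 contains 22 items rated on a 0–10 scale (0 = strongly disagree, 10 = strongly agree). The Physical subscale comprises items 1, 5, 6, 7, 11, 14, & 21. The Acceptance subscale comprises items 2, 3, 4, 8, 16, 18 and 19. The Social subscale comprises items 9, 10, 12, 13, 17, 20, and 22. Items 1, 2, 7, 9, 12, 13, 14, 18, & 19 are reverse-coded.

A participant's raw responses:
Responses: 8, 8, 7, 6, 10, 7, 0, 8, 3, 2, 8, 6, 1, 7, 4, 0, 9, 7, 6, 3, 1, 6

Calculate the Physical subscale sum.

41

Physical items: 1, 5, 6, 7, 11, 14, 21.
Of these, items 1, 7 and 14 are reverse-coded; reverse-coded value = 10 − response.
  item 1: 10 − 8 = 2
  item 5: 10
  item 6: 7
  item 7: 10 − 0 = 10
  item 11: 8
  item 14: 10 − 7 = 3
  item 21: 1
Sum = 2 + 10 + 7 + 10 + 8 + 3 + 1 = 41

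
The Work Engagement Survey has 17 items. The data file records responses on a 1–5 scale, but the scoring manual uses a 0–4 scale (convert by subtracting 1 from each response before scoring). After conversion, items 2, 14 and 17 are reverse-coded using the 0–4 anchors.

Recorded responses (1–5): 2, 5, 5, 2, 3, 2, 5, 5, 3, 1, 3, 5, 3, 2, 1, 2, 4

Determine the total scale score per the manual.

Convert to 0–4: 1, 4, 4, 1, 2, 1, 4, 4, 2, 0, 2, 4, 2, 1, 0, 1, 3
Reverse-coded (reversed = (0+4) − raw = 4 − raw):
  item 2: 4 − 4 = 0
  item 14: 4 − 1 = 3
  item 17: 4 − 3 = 1
Scored: 1, 0, 4, 1, 2, 1, 4, 4, 2, 0, 2, 4, 2, 3, 0, 1, 1
Total = 32

32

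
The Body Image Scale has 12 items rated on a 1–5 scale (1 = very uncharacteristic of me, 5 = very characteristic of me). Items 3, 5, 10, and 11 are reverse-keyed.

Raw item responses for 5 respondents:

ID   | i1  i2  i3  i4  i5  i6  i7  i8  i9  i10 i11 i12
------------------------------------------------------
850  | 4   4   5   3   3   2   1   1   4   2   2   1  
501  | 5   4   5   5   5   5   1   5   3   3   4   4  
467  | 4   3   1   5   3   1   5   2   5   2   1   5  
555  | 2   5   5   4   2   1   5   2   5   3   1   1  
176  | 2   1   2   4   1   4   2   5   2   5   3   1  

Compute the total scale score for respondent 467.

Respondent 467 raw: 4, 3, 1, 5, 3, 1, 5, 2, 5, 2, 1, 5.
Reverse-coded (on a 1–5 scale, reversed = 6 − raw):
  item 1: 4
  item 2: 3
  item 3: 6 − 1 = 5
  item 4: 5
  item 5: 6 − 3 = 3
  item 6: 1
  item 7: 5
  item 8: 2
  item 9: 5
  item 10: 6 − 2 = 4
  item 11: 6 − 1 = 5
  item 12: 5
Sum = 4 + 3 + 5 + 5 + 3 + 1 + 5 + 2 + 5 + 4 + 5 + 5 = 47

47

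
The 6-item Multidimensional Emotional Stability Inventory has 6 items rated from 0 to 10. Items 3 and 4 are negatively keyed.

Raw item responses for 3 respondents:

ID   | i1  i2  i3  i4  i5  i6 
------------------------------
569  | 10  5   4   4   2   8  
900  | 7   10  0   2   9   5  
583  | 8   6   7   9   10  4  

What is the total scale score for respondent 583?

32

Respondent 583 raw: 8, 6, 7, 9, 10, 4.
Reverse-coded (reversed = (0+10) − raw = 10 − raw):
  item 1: 8
  item 2: 6
  item 3: 10 − 7 = 3
  item 4: 10 − 9 = 1
  item 5: 10
  item 6: 4
Sum = 8 + 6 + 3 + 1 + 10 + 4 = 32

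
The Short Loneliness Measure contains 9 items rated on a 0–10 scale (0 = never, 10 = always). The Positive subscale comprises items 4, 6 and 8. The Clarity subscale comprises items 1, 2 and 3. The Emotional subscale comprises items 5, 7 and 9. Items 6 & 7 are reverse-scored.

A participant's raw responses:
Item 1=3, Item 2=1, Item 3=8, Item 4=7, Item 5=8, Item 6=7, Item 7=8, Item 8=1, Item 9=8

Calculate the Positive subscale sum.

Positive items: 4, 6, 8.
Of these, item 6 is reverse-scored; reversed = (0+10) − raw = 10 − raw.
  item 4: 7
  item 6: 10 − 7 = 3
  item 8: 1
Sum = 7 + 3 + 1 = 11

11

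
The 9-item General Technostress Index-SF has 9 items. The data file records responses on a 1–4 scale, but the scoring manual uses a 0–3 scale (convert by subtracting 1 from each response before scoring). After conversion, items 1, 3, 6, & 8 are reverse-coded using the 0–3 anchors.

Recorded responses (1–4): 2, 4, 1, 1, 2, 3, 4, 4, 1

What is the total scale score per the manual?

13

Convert to 0–3: 1, 3, 0, 0, 1, 2, 3, 3, 0
Reverse-coded (reverse-coded value = 3 − response):
  item 1: 3 − 1 = 2
  item 3: 3 − 0 = 3
  item 6: 3 − 2 = 1
  item 8: 3 − 3 = 0
Scored: 2, 3, 3, 0, 1, 1, 3, 0, 0
Total = 13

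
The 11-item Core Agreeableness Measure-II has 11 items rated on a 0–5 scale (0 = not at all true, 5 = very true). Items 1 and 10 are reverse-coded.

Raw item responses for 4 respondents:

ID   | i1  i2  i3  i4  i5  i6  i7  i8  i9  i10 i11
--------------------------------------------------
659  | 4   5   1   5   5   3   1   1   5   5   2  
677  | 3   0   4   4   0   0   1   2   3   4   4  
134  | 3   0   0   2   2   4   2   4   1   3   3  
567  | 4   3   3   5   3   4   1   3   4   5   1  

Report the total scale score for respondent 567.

Respondent 567 raw: 4, 3, 3, 5, 3, 4, 1, 3, 4, 5, 1.
Reverse-coded (reversed = (0+5) − raw = 5 − raw):
  item 1: 5 − 4 = 1
  item 2: 3
  item 3: 3
  item 4: 5
  item 5: 3
  item 6: 4
  item 7: 1
  item 8: 3
  item 9: 4
  item 10: 5 − 5 = 0
  item 11: 1
Sum = 1 + 3 + 3 + 5 + 3 + 4 + 1 + 3 + 4 + 0 + 1 = 28

28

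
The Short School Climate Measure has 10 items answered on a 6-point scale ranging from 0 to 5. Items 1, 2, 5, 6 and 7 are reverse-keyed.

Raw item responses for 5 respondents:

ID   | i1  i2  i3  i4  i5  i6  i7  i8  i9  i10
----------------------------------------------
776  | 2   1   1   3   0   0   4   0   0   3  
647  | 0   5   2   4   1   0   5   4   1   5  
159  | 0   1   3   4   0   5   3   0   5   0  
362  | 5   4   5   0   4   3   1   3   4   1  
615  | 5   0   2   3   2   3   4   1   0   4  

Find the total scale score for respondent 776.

25

Respondent 776 raw: 2, 1, 1, 3, 0, 0, 4, 0, 0, 3.
Reverse-coded (reverse-coded value = 5 − response):
  item 1: 5 − 2 = 3
  item 2: 5 − 1 = 4
  item 3: 1
  item 4: 3
  item 5: 5 − 0 = 5
  item 6: 5 − 0 = 5
  item 7: 5 − 4 = 1
  item 8: 0
  item 9: 0
  item 10: 3
Sum = 3 + 4 + 1 + 3 + 5 + 5 + 1 + 0 + 0 + 3 = 25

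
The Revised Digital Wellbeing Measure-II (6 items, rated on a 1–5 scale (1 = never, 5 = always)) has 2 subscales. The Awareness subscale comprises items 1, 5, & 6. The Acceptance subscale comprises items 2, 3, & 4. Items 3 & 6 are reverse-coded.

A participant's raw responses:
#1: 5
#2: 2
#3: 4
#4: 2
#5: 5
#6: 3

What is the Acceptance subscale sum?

Acceptance items: 2, 3, 4.
Of these, item 3 is reverse-coded; reversed = (1+5) − raw = 6 − raw.
  item 2: 2
  item 3: 6 − 4 = 2
  item 4: 2
Sum = 2 + 2 + 2 = 6

6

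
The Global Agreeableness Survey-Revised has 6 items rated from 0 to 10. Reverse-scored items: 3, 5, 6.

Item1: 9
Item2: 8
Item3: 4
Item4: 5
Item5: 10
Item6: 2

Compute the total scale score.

36

Reverse-scored items use 10 − raw:
  item 3: 10 − 4 = 6
  item 5: 10 − 10 = 0
  item 6: 10 − 2 = 8
Scored items: 9, 8, 6, 5, 0, 8
Total = 9 + 8 + 6 + 5 + 0 + 8 = 36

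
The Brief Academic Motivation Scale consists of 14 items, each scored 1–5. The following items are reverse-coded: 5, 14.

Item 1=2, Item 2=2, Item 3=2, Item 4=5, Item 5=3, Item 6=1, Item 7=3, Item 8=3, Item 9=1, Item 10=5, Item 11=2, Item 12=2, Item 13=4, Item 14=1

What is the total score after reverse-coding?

40

Reverse-coded items (reversed = (1+5) − raw = 6 − raw):
  item 5: 6 − 3 = 3
  item 14: 6 − 1 = 5
After reverse-coding: 2, 2, 2, 5, 3, 1, 3, 3, 1, 5, 2, 2, 4, 5
Total = 2 + 2 + 2 + 5 + 3 + 1 + 3 + 3 + 1 + 5 + 2 + 2 + 4 + 5 = 40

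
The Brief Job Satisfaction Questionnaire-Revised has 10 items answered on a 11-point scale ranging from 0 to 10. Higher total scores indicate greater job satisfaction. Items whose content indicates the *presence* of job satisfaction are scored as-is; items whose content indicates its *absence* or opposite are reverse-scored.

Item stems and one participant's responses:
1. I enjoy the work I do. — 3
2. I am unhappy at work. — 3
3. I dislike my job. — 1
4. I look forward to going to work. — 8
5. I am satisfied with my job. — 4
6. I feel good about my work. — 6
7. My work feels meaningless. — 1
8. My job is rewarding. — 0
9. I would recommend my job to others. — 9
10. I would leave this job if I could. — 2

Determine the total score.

Items 2, 3, 7, 10 describe the absence/opposite of job satisfaction → reverse-score.
reverse-coded value = 10 − response.
  item 1: 3
  item 2: 10 − 3 = 7
  item 3: 10 − 1 = 9
  item 4: 8
  item 5: 4
  item 6: 6
  item 7: 10 − 1 = 9
  item 8: 0
  item 9: 9
  item 10: 10 − 2 = 8
Total = 3 + 7 + 9 + 8 + 4 + 6 + 9 + 0 + 9 + 8 = 63

63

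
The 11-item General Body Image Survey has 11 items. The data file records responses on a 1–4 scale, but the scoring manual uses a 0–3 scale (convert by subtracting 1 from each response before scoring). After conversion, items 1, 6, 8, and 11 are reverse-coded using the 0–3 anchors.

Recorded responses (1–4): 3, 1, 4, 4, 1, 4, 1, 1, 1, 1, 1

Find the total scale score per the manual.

Convert to 0–3: 2, 0, 3, 3, 0, 3, 0, 0, 0, 0, 0
Reverse-coded (reversed = (0+3) − raw = 3 − raw):
  item 1: 3 − 2 = 1
  item 6: 3 − 3 = 0
  item 8: 3 − 0 = 3
  item 11: 3 − 0 = 3
Scored: 1, 0, 3, 3, 0, 0, 0, 3, 0, 0, 3
Total = 13

13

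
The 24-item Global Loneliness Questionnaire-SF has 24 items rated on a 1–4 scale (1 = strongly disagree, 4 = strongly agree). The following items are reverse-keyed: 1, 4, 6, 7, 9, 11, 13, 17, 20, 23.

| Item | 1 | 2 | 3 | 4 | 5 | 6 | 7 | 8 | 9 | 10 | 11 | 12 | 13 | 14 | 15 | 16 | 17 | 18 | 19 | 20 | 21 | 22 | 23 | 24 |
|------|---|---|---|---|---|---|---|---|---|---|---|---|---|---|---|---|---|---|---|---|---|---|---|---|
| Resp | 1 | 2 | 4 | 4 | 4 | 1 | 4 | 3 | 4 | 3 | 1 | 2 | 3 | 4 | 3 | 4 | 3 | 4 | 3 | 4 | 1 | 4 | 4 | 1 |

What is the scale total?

63

Raw sum = 71. Reverse-keyed items: 1, 4, 6, 7, 9, 11, 13, 17, 20, 23; their raw sum = 29.
Each reversal replaces raw with 5 − raw, changing the total by 5 − 2·raw per item.
Total = 71 + 10·5 − 2·29 = 71 + 50 − 58 = 63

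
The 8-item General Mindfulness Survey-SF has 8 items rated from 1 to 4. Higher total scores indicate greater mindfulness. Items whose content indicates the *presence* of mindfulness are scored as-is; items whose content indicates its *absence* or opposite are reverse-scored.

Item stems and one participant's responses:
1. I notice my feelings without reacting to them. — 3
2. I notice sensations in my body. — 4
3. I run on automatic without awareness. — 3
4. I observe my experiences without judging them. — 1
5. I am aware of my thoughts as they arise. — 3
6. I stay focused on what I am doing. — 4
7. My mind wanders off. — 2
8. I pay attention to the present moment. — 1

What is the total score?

Items 3, 7 describe the absence/opposite of mindfulness → reverse-score.
on a 1–4 scale, reversed = 5 − raw.
  item 1: 3
  item 2: 4
  item 3: 5 − 3 = 2
  item 4: 1
  item 5: 3
  item 6: 4
  item 7: 5 − 2 = 3
  item 8: 1
Total = 3 + 4 + 2 + 1 + 3 + 4 + 3 + 1 = 21

21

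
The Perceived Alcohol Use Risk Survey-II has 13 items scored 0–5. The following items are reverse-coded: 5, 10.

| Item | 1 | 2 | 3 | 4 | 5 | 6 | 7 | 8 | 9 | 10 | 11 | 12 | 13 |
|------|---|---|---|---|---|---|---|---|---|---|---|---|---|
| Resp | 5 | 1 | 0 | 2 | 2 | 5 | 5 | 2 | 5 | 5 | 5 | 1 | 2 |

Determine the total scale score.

Reverse-coded items (reverse-coded value = 5 − response):
  item 5: 5 − 2 = 3
  item 10: 5 − 5 = 0
After reverse-coding: 5, 1, 0, 2, 3, 5, 5, 2, 5, 0, 5, 1, 2
Total = 5 + 1 + 0 + 2 + 3 + 5 + 5 + 2 + 5 + 0 + 5 + 1 + 2 = 36

36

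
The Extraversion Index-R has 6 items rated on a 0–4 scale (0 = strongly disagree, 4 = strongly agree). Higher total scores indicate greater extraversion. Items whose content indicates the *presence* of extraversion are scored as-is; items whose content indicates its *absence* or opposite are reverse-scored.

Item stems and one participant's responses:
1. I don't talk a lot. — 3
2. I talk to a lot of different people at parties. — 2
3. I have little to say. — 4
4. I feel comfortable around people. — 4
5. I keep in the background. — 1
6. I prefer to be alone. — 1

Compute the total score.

13

Items 1, 3, 5, 6 describe the absence/opposite of extraversion → reverse-score.
on a 0–4 scale, reversed = 4 − raw.
  item 1: 4 − 3 = 1
  item 2: 2
  item 3: 4 − 4 = 0
  item 4: 4
  item 5: 4 − 1 = 3
  item 6: 4 − 1 = 3
Total = 1 + 2 + 0 + 4 + 3 + 3 = 13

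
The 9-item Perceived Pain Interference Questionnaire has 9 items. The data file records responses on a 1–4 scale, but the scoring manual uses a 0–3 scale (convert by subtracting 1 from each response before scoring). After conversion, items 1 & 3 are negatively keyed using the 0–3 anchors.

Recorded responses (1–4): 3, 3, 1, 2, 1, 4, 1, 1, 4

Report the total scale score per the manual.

13

Convert to 0–3: 2, 2, 0, 1, 0, 3, 0, 0, 3
Reverse-coded (on a 0–3 scale, reversed = 3 − raw):
  item 1: 3 − 2 = 1
  item 3: 3 − 0 = 3
Scored: 1, 2, 3, 1, 0, 3, 0, 0, 3
Total = 13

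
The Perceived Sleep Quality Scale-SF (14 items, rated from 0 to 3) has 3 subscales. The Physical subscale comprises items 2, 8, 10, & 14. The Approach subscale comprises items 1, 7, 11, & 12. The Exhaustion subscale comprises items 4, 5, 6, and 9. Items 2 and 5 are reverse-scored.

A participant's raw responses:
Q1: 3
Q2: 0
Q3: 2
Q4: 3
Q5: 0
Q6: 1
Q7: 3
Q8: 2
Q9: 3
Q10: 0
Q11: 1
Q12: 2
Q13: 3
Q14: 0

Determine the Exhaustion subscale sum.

10

Exhaustion items: 4, 5, 6, 9.
Of these, item 5 is reverse-scored; on a 0–3 scale, reversed = 3 − raw.
  item 4: 3
  item 5: 3 − 0 = 3
  item 6: 1
  item 9: 3
Sum = 3 + 3 + 1 + 3 = 10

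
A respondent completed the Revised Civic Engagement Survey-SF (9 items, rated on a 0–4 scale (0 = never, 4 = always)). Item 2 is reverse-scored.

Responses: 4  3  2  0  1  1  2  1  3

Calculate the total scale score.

Reverse-scored items use 4 − raw:
  item 2: 4 − 3 = 1
After reverse-coding: 4, 1, 2, 0, 1, 1, 2, 1, 3
Total = 4 + 1 + 2 + 0 + 1 + 1 + 2 + 1 + 3 = 15

15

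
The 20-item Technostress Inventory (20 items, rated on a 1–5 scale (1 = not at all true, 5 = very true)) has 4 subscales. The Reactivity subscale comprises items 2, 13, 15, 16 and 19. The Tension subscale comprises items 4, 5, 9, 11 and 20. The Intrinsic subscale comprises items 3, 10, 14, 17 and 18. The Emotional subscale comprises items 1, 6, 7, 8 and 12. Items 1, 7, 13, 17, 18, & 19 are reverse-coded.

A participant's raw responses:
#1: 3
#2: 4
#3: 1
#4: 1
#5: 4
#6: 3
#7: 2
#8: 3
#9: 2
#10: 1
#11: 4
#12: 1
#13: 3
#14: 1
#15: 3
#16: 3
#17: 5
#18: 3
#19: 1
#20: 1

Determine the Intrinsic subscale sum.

Intrinsic items: 3, 10, 14, 17, 18.
Of these, items 17 and 18 are reverse-coded; reverse-coded value = 6 − response.
  item 3: 1
  item 10: 1
  item 14: 1
  item 17: 6 − 5 = 1
  item 18: 6 − 3 = 3
Sum = 1 + 1 + 1 + 1 + 3 = 7

7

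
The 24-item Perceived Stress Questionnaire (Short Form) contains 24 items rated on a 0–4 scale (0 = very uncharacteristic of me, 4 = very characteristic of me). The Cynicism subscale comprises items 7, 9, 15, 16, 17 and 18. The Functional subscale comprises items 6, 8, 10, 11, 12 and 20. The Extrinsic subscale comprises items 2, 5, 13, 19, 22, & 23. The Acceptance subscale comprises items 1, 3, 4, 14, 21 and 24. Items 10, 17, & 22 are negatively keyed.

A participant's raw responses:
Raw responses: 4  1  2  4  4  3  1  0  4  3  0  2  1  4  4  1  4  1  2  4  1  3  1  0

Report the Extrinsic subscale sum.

Extrinsic items: 2, 5, 13, 19, 22, 23.
Of these, item 22 is negatively keyed; reversed = (0+4) − raw = 4 − raw.
  item 2: 1
  item 5: 4
  item 13: 1
  item 19: 2
  item 22: 4 − 3 = 1
  item 23: 1
Sum = 1 + 4 + 1 + 2 + 1 + 1 = 10

10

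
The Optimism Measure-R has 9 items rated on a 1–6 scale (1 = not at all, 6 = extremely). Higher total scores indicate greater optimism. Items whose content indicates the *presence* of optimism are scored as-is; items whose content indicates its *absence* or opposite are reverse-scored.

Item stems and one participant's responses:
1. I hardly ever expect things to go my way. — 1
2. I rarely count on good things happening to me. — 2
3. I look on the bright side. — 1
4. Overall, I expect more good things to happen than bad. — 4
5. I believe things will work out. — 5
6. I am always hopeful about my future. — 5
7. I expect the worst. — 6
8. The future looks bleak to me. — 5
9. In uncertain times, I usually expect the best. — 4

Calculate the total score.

33

Items 1, 2, 7, 8 describe the absence/opposite of optimism → reverse-score.
on a 1–6 scale, reversed = 7 − raw.
  item 1: 7 − 1 = 6
  item 2: 7 − 2 = 5
  item 3: 1
  item 4: 4
  item 5: 5
  item 6: 5
  item 7: 7 − 6 = 1
  item 8: 7 − 5 = 2
  item 9: 4
Total = 6 + 5 + 1 + 4 + 5 + 5 + 1 + 2 + 4 = 33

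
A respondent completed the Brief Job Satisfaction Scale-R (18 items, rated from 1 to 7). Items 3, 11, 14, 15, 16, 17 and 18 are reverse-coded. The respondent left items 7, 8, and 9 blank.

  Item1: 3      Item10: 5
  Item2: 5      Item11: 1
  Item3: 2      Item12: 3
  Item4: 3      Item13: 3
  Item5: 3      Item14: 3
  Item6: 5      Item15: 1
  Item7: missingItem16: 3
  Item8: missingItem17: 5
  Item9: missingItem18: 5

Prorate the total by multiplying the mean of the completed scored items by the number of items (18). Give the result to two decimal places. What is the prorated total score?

Reverse-coded (reverse-coded value = 8 − response):
  item 3: 8 − 2 = 6
  item 11: 8 − 1 = 7
  item 14: 8 − 3 = 5
  item 15: 8 − 1 = 7
  item 16: 8 − 3 = 5
  item 17: 8 − 5 = 3
  item 18: 8 − 5 = 3
Completed scored items (15 of 18): 3, 5, 6, 3, 3, 5, 5, 7, 3, 3, 5, 7, 5, 3, 3; sum = 66.
Person mean = 66 / 15 ≈ 4.4000
Prorated total = (66 / 15) × 18 = 79.20 (to 2 dp)

79.20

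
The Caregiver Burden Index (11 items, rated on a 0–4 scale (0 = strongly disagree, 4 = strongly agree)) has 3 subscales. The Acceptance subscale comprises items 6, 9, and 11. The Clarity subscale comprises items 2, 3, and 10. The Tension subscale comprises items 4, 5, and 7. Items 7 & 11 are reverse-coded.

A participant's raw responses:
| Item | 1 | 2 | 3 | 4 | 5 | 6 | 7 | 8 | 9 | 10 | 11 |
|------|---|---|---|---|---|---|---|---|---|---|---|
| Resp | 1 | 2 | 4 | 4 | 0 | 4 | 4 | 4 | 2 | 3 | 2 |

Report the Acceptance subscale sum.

Acceptance items: 6, 9, 11.
Of these, item 11 is reverse-coded; reversed = (0+4) − raw = 4 − raw.
  item 6: 4
  item 9: 2
  item 11: 4 − 2 = 2
Sum = 4 + 2 + 2 = 8

8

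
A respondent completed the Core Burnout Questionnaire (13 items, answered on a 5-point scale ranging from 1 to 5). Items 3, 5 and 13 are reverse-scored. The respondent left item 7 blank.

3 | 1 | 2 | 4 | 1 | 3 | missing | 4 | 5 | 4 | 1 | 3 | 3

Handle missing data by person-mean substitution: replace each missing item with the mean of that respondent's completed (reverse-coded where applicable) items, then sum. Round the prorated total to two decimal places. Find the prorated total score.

43.33

Reverse-coded (reversed = (1+5) − raw = 6 − raw):
  item 3: 6 − 2 = 4
  item 5: 6 − 1 = 5
  item 13: 6 − 3 = 3
Completed scored items (12 of 13): 3, 1, 4, 4, 5, 3, 4, 5, 4, 1, 3, 3; sum = 40.
Person mean = 40 / 12 ≈ 3.3333
Prorated total = (40 / 12) × 13 = 43.33 (to 2 dp)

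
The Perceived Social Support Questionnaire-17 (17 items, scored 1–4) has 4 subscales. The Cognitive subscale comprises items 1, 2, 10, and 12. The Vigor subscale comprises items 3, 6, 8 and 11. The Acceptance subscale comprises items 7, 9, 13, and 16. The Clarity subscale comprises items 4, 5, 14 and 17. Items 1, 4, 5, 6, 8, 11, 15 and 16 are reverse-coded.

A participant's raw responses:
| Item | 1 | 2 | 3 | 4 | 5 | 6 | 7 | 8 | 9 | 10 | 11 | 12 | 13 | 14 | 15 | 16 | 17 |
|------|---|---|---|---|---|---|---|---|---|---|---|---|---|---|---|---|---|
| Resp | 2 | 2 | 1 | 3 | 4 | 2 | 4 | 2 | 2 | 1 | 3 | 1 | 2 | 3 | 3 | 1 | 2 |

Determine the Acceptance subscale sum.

Acceptance items: 7, 9, 13, 16.
Of these, item 16 is reverse-coded; on a 1–4 scale, reversed = 5 − raw.
  item 7: 4
  item 9: 2
  item 13: 2
  item 16: 5 − 1 = 4
Sum = 4 + 2 + 2 + 4 = 12

12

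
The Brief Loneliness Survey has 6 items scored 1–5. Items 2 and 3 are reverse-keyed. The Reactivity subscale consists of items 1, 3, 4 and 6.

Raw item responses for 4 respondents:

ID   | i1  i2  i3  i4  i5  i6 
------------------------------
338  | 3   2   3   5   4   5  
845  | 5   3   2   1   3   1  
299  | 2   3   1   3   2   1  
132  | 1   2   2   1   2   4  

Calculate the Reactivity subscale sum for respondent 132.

Respondent 132 raw: 1, 2, 2, 1, 2, 4.
Reactivity items: 1, 3, 4, 6.
Reverse-coded (reverse-coded value = 6 − response):
  item 1: 1
  item 3: 6 − 2 = 4
  item 4: 1
  item 6: 4
Sum = 1 + 4 + 1 + 4 = 10

10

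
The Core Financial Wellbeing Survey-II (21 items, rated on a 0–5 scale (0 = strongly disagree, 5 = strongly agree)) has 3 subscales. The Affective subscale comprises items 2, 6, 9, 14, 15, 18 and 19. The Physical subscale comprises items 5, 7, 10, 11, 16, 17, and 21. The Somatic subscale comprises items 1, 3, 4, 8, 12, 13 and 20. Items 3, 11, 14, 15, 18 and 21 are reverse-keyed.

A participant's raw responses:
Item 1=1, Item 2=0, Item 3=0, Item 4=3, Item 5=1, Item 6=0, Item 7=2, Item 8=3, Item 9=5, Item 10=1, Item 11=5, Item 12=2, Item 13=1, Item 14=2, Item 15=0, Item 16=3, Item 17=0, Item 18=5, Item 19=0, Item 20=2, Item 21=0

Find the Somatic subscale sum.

Somatic items: 1, 3, 4, 8, 12, 13, 20.
Of these, item 3 is reverse-keyed; on a 0–5 scale, reversed = 5 − raw.
  item 1: 1
  item 3: 5 − 0 = 5
  item 4: 3
  item 8: 3
  item 12: 2
  item 13: 1
  item 20: 2
Sum = 1 + 5 + 3 + 3 + 2 + 1 + 2 = 17

17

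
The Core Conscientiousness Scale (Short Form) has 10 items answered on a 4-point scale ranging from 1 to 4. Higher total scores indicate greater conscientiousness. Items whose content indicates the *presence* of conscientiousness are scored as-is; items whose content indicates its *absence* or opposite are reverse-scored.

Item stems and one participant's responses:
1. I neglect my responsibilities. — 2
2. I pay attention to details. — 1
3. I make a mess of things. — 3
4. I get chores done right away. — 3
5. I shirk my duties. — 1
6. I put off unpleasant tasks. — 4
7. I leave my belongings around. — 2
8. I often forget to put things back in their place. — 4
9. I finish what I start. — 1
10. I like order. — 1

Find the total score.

Items 1, 3, 5, 6, 7, 8 describe the absence/opposite of conscientiousness → reverse-score.
reverse-coded value = 5 − response.
  item 1: 5 − 2 = 3
  item 2: 1
  item 3: 5 − 3 = 2
  item 4: 3
  item 5: 5 − 1 = 4
  item 6: 5 − 4 = 1
  item 7: 5 − 2 = 3
  item 8: 5 − 4 = 1
  item 9: 1
  item 10: 1
Total = 3 + 1 + 2 + 3 + 4 + 1 + 3 + 1 + 1 + 1 = 20

20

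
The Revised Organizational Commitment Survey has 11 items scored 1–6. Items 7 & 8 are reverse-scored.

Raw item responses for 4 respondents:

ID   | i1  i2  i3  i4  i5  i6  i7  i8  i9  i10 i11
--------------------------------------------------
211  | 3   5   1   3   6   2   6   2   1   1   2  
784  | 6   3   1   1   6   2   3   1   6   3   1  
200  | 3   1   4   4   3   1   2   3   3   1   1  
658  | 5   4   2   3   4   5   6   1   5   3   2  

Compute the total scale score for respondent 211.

Respondent 211 raw: 3, 5, 1, 3, 6, 2, 6, 2, 1, 1, 2.
Reverse-coded (reverse-coded value = 7 − response):
  item 1: 3
  item 2: 5
  item 3: 1
  item 4: 3
  item 5: 6
  item 6: 2
  item 7: 7 − 6 = 1
  item 8: 7 − 2 = 5
  item 9: 1
  item 10: 1
  item 11: 2
Sum = 3 + 5 + 1 + 3 + 6 + 2 + 1 + 5 + 1 + 1 + 2 = 30

30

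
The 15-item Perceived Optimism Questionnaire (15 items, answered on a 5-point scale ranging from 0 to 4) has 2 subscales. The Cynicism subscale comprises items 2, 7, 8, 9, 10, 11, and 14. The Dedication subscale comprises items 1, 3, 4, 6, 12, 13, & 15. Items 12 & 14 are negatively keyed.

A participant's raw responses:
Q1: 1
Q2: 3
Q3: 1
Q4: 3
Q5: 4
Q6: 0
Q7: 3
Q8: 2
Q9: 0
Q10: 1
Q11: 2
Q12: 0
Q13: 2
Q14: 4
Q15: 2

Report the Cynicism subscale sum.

Cynicism items: 2, 7, 8, 9, 10, 11, 14.
Of these, item 14 is negatively keyed; reversed = (0+4) − raw = 4 − raw.
  item 2: 3
  item 7: 3
  item 8: 2
  item 9: 0
  item 10: 1
  item 11: 2
  item 14: 4 − 4 = 0
Sum = 3 + 3 + 2 + 0 + 1 + 2 + 0 = 11

11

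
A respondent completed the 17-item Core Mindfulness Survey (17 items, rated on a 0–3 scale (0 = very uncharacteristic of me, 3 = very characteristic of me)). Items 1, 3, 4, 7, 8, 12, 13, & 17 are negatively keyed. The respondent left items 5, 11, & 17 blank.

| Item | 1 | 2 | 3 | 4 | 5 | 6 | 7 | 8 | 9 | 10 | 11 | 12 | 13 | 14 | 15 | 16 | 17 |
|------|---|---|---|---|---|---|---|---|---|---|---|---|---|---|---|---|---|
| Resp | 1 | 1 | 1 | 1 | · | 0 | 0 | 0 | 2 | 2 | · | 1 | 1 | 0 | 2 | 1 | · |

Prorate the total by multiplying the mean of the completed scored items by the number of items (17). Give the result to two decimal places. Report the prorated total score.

Reverse-coded (reversed = (0+3) − raw = 3 − raw):
  item 1: 3 − 1 = 2
  item 3: 3 − 1 = 2
  item 4: 3 − 1 = 2
  item 7: 3 − 0 = 3
  item 8: 3 − 0 = 3
  item 12: 3 − 1 = 2
  item 13: 3 − 1 = 2
Completed scored items (14 of 17): 2, 1, 2, 2, 0, 3, 3, 2, 2, 2, 2, 0, 2, 1; sum = 24.
Person mean = 24 / 14 ≈ 1.7143
Prorated total = (24 / 14) × 17 = 29.14 (to 2 dp)

29.14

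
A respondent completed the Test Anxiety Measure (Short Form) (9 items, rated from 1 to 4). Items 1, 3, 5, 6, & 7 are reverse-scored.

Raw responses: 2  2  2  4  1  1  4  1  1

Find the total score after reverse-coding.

Apply reverse scoring (reverse-coded value = 5 − response):
  item 1: 5 − 2 = 3
  item 3: 5 − 2 = 3
  item 5: 5 − 1 = 4
  item 6: 5 − 1 = 4
  item 7: 5 − 4 = 1
Scored responses: 3, 2, 3, 4, 4, 4, 1, 1, 1
Total = 3 + 2 + 3 + 4 + 4 + 4 + 1 + 1 + 1 = 23

23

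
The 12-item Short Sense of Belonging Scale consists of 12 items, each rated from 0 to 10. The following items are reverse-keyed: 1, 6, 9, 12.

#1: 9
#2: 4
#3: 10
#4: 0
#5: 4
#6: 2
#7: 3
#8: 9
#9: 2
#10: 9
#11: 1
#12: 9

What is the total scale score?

Raw sum = 62. Reverse-keyed items: 1, 6, 9, 12; their raw sum = 22.
Each reversal replaces raw with 10 − raw, changing the total by 10 − 2·raw per item.
Total = 62 + 4·10 − 2·22 = 62 + 40 − 44 = 58

58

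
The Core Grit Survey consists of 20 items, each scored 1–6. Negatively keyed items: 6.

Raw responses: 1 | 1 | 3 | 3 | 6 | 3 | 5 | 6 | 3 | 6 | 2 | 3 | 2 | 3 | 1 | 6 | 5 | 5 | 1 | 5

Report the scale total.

Apply reverse scoring (reverse-coded value = 7 − response):
  item 6: 7 − 3 = 4
Scored items: 1, 1, 3, 3, 6, 4, 5, 6, 3, 6, 2, 3, 2, 3, 1, 6, 5, 5, 1, 5
Total = 1 + 1 + 3 + 3 + 6 + 4 + 5 + 6 + 3 + 6 + 2 + 3 + 2 + 3 + 1 + 6 + 5 + 5 + 1 + 5 = 71

71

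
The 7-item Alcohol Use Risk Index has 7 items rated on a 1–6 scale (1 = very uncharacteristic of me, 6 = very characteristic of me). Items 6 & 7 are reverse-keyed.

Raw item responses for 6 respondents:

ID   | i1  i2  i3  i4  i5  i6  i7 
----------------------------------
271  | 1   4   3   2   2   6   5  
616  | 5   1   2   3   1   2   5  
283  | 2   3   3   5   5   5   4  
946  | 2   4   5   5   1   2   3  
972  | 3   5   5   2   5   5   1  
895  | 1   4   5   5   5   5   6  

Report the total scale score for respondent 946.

26

Respondent 946 raw: 2, 4, 5, 5, 1, 2, 3.
Reverse-coded (reversed = (1+6) − raw = 7 − raw):
  item 1: 2
  item 2: 4
  item 3: 5
  item 4: 5
  item 5: 1
  item 6: 7 − 2 = 5
  item 7: 7 − 3 = 4
Sum = 2 + 4 + 5 + 5 + 1 + 5 + 4 = 26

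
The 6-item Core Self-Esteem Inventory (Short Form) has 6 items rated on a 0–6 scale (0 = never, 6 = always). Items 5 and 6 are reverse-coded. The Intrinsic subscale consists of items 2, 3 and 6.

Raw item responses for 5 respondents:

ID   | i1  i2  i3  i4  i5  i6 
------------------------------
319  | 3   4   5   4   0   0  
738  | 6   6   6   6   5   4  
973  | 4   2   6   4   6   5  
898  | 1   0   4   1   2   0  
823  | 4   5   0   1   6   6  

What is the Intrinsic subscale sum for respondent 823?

Respondent 823 raw: 4, 5, 0, 1, 6, 6.
Intrinsic items: 2, 3, 6.
Reverse-coded (on a 0–6 scale, reversed = 6 − raw):
  item 2: 5
  item 3: 0
  item 6: 6 − 6 = 0
Sum = 5 + 0 + 0 = 5

5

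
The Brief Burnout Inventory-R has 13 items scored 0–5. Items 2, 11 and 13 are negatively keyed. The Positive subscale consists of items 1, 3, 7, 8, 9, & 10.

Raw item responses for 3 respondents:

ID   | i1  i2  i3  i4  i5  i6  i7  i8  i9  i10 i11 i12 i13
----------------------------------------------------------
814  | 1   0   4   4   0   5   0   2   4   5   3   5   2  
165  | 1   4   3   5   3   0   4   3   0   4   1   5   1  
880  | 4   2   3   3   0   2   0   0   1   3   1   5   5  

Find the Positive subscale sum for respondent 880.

Respondent 880 raw: 4, 2, 3, 3, 0, 2, 0, 0, 1, 3, 1, 5, 5.
Positive items: 1, 3, 7, 8, 9, 10.
Reverse-coded (reversed = (0+5) − raw = 5 − raw):
  item 1: 4
  item 3: 3
  item 7: 0
  item 8: 0
  item 9: 1
  item 10: 3
Sum = 4 + 3 + 0 + 0 + 1 + 3 = 11

11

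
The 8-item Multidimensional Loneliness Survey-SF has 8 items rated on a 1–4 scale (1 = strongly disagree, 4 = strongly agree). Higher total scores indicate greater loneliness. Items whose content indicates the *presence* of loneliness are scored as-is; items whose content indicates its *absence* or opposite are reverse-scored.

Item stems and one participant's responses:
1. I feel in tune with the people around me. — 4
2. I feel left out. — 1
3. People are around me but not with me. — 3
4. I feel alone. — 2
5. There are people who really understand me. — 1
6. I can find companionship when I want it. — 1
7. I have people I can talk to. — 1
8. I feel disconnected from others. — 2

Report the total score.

21

Items 1, 5, 6, 7 describe the absence/opposite of loneliness → reverse-score.
reversed = (1+4) − raw = 5 − raw.
  item 1: 5 − 4 = 1
  item 2: 1
  item 3: 3
  item 4: 2
  item 5: 5 − 1 = 4
  item 6: 5 − 1 = 4
  item 7: 5 − 1 = 4
  item 8: 2
Total = 1 + 1 + 3 + 2 + 4 + 4 + 4 + 2 = 21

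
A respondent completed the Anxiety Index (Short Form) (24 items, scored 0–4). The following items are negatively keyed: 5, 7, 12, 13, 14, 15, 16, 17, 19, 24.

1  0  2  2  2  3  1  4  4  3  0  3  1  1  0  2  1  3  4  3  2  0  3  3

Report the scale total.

Negatively keyed items use 4 − raw:
  item 5: 4 − 2 = 2
  item 7: 4 − 1 = 3
  item 12: 4 − 3 = 1
  item 13: 4 − 1 = 3
  item 14: 4 − 1 = 3
  item 15: 4 − 0 = 4
  item 16: 4 − 2 = 2
  item 17: 4 − 1 = 3
  item 19: 4 − 4 = 0
  item 24: 4 − 3 = 1
After reverse-coding: 1, 0, 2, 2, 2, 3, 3, 4, 4, 3, 0, 1, 3, 3, 4, 2, 3, 3, 0, 3, 2, 0, 3, 1
Total = 1 + 0 + 2 + 2 + 2 + 3 + 3 + 4 + 4 + 3 + 0 + 1 + 3 + 3 + 4 + 2 + 3 + 3 + 0 + 3 + 2 + 0 + 3 + 1 = 52

52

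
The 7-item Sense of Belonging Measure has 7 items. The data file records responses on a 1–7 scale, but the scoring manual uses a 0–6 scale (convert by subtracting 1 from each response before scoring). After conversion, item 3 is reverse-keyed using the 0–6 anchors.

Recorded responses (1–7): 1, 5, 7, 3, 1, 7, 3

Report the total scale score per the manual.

14

Convert to 0–6: 0, 4, 6, 2, 0, 6, 2
Reverse-coded (reversed = (0+6) − raw = 6 − raw):
  item 3: 6 − 6 = 0
Scored: 0, 4, 0, 2, 0, 6, 2
Total = 14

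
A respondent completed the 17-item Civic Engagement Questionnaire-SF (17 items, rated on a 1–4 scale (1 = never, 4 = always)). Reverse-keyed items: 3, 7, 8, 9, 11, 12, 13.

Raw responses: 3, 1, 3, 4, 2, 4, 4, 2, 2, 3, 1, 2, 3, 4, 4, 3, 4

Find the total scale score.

Raw sum = 49. Reverse-keyed items: 3, 7, 8, 9, 11, 12, 13; their raw sum = 17.
Each reversal replaces raw with 5 − raw, changing the total by 5 − 2·raw per item.
Total = 49 + 7·5 − 2·17 = 49 + 35 − 34 = 50

50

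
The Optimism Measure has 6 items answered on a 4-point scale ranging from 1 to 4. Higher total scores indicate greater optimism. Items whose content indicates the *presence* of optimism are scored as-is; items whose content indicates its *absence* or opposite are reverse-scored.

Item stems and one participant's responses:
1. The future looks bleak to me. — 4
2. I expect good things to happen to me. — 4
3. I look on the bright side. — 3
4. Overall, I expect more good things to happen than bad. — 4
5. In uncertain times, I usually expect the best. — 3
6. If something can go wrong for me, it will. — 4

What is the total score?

Items 1, 6 describe the absence/opposite of optimism → reverse-score.
on a 1–4 scale, reversed = 5 − raw.
  item 1: 5 − 4 = 1
  item 2: 4
  item 3: 3
  item 4: 4
  item 5: 3
  item 6: 5 − 4 = 1
Total = 1 + 4 + 3 + 4 + 3 + 1 = 16

16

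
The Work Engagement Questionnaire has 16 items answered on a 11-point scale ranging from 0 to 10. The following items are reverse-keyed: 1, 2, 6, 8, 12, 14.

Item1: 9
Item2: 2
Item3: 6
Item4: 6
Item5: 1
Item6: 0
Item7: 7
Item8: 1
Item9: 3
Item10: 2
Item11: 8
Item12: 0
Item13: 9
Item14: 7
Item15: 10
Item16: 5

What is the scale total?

Apply reverse scoring (on a 0–10 scale, reversed = 10 − raw):
  item 1: 10 − 9 = 1
  item 2: 10 − 2 = 8
  item 6: 10 − 0 = 10
  item 8: 10 − 1 = 9
  item 12: 10 − 0 = 10
  item 14: 10 − 7 = 3
Scored responses: 1, 8, 6, 6, 1, 10, 7, 9, 3, 2, 8, 10, 9, 3, 10, 5
Total = 1 + 8 + 6 + 6 + 1 + 10 + 7 + 9 + 3 + 2 + 8 + 10 + 9 + 3 + 10 + 5 = 98

98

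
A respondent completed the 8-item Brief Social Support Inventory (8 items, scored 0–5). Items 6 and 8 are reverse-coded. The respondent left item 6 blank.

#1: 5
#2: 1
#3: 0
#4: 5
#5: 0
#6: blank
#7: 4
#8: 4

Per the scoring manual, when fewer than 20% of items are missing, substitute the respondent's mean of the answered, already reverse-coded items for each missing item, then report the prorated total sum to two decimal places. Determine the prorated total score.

Reverse-coded (on a 0–5 scale, reversed = 5 − raw):
  item 8: 5 − 4 = 1
Completed scored items (7 of 8): 5, 1, 0, 5, 0, 4, 1; sum = 16.
Person mean = 16 / 7 ≈ 2.2857
Prorated total = (16 / 7) × 8 = 18.29 (to 2 dp)

18.29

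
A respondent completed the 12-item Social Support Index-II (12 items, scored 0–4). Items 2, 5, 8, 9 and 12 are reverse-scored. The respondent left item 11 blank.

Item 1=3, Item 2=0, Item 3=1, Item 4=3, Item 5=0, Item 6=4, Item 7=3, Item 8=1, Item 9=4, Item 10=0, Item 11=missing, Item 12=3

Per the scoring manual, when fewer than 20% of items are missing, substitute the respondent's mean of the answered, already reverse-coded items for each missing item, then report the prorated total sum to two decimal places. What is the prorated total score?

Reverse-coded (reversed = (0+4) − raw = 4 − raw):
  item 2: 4 − 0 = 4
  item 5: 4 − 0 = 4
  item 8: 4 − 1 = 3
  item 9: 4 − 4 = 0
  item 12: 4 − 3 = 1
Completed scored items (11 of 12): 3, 4, 1, 3, 4, 4, 3, 3, 0, 0, 1; sum = 26.
Person mean = 26 / 11 ≈ 2.3636
Prorated total = (26 / 11) × 12 = 28.36 (to 2 dp)

28.36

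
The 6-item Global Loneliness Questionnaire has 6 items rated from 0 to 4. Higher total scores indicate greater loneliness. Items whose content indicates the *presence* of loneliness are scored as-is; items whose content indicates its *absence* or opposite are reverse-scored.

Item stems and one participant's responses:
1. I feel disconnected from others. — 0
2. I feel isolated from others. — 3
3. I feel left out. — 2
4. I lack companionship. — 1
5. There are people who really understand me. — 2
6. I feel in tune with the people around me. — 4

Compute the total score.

8

Items 5, 6 describe the absence/opposite of loneliness → reverse-score.
reversed = (0+4) − raw = 4 − raw.
  item 1: 0
  item 2: 3
  item 3: 2
  item 4: 1
  item 5: 4 − 2 = 2
  item 6: 4 − 4 = 0
Total = 0 + 3 + 2 + 1 + 2 + 0 = 8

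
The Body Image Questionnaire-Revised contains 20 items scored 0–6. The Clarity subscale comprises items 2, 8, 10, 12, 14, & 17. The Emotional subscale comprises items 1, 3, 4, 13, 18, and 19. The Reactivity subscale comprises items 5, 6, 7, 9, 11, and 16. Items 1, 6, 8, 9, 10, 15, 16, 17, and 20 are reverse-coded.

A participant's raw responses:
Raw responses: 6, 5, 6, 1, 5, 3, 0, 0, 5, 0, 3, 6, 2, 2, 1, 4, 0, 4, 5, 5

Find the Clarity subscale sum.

31

Clarity items: 2, 8, 10, 12, 14, 17.
Of these, items 8, 10, and 17 are reverse-coded; reverse-coded value = 6 − response.
  item 2: 5
  item 8: 6 − 0 = 6
  item 10: 6 − 0 = 6
  item 12: 6
  item 14: 2
  item 17: 6 − 0 = 6
Sum = 5 + 6 + 6 + 6 + 2 + 6 = 31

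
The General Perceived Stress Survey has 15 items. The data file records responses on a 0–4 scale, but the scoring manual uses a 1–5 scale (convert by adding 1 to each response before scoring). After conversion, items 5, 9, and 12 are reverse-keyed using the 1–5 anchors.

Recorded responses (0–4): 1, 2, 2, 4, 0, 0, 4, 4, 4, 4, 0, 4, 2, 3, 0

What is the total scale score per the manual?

Convert to 1–5: 2, 3, 3, 5, 1, 1, 5, 5, 5, 5, 1, 5, 3, 4, 1
Reverse-coded (reverse-coded value = 6 − response):
  item 5: 6 − 1 = 5
  item 9: 6 − 5 = 1
  item 12: 6 − 5 = 1
Scored: 2, 3, 3, 5, 5, 1, 5, 5, 1, 5, 1, 1, 3, 4, 1
Total = 45

45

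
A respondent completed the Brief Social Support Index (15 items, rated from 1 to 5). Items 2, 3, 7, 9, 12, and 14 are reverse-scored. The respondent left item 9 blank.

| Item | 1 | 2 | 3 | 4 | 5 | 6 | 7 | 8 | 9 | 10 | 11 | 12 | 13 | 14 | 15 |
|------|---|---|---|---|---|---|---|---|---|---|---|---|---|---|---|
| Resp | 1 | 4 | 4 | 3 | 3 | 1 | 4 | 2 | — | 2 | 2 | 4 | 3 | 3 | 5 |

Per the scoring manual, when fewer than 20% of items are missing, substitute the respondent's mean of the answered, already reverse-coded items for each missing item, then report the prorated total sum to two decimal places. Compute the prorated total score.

Reverse-coded (reversed = (1+5) − raw = 6 − raw):
  item 2: 6 − 4 = 2
  item 3: 6 − 4 = 2
  item 7: 6 − 4 = 2
  item 12: 6 − 4 = 2
  item 14: 6 − 3 = 3
Completed scored items (14 of 15): 1, 2, 2, 3, 3, 1, 2, 2, 2, 2, 2, 3, 3, 5; sum = 33.
Person mean = 33 / 14 ≈ 2.3571
Prorated total = (33 / 14) × 15 = 35.36 (to 2 dp)

35.36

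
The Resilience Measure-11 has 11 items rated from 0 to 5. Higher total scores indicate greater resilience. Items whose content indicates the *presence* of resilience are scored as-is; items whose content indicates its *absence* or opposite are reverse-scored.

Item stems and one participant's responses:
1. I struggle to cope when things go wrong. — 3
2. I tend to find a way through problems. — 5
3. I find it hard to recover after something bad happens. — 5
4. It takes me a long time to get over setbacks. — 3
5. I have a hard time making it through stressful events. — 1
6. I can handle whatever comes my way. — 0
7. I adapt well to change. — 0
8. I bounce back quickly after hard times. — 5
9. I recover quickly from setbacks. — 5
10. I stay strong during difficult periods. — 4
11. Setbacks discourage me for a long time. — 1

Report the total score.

Items 1, 3, 4, 5, 11 describe the absence/opposite of resilience → reverse-score.
on a 0–5 scale, reversed = 5 − raw.
  item 1: 5 − 3 = 2
  item 2: 5
  item 3: 5 − 5 = 0
  item 4: 5 − 3 = 2
  item 5: 5 − 1 = 4
  item 6: 0
  item 7: 0
  item 8: 5
  item 9: 5
  item 10: 4
  item 11: 5 − 1 = 4
Total = 2 + 5 + 0 + 2 + 4 + 0 + 0 + 5 + 5 + 4 + 4 = 31

31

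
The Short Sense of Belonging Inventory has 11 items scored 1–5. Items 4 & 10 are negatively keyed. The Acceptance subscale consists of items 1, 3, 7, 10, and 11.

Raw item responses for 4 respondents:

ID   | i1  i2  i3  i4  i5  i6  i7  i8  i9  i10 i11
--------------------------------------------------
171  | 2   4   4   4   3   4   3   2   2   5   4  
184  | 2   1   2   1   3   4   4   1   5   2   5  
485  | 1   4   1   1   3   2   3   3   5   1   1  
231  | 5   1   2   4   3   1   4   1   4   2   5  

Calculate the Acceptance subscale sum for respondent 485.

11

Respondent 485 raw: 1, 4, 1, 1, 3, 2, 3, 3, 5, 1, 1.
Acceptance items: 1, 3, 7, 10, 11.
Reverse-coded (reversed = (1+5) − raw = 6 − raw):
  item 1: 1
  item 3: 1
  item 7: 3
  item 10: 6 − 1 = 5
  item 11: 1
Sum = 1 + 1 + 3 + 5 + 1 = 11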